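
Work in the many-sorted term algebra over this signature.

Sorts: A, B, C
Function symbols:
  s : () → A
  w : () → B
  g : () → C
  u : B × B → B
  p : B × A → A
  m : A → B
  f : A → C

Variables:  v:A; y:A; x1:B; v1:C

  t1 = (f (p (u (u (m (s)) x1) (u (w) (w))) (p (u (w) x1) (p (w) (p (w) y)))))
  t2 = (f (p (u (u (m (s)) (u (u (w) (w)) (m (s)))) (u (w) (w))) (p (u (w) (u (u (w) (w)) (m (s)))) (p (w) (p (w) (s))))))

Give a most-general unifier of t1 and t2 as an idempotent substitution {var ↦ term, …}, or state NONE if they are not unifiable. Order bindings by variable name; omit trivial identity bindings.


{x1 ↦ (u (u (w) (w)) (m (s))), y ↦ (s)}


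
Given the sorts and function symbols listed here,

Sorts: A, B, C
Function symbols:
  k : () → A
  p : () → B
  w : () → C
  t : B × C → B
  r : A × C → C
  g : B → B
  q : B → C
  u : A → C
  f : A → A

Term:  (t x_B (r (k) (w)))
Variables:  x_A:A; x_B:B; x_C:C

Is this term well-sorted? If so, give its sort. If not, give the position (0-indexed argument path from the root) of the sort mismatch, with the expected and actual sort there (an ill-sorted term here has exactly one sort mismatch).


well-sorted; sort = B

  x_B : B
    (k) : A
    (w) : C
  (r (k) (w)) : C
(t x_B (r (k) (w))) : B


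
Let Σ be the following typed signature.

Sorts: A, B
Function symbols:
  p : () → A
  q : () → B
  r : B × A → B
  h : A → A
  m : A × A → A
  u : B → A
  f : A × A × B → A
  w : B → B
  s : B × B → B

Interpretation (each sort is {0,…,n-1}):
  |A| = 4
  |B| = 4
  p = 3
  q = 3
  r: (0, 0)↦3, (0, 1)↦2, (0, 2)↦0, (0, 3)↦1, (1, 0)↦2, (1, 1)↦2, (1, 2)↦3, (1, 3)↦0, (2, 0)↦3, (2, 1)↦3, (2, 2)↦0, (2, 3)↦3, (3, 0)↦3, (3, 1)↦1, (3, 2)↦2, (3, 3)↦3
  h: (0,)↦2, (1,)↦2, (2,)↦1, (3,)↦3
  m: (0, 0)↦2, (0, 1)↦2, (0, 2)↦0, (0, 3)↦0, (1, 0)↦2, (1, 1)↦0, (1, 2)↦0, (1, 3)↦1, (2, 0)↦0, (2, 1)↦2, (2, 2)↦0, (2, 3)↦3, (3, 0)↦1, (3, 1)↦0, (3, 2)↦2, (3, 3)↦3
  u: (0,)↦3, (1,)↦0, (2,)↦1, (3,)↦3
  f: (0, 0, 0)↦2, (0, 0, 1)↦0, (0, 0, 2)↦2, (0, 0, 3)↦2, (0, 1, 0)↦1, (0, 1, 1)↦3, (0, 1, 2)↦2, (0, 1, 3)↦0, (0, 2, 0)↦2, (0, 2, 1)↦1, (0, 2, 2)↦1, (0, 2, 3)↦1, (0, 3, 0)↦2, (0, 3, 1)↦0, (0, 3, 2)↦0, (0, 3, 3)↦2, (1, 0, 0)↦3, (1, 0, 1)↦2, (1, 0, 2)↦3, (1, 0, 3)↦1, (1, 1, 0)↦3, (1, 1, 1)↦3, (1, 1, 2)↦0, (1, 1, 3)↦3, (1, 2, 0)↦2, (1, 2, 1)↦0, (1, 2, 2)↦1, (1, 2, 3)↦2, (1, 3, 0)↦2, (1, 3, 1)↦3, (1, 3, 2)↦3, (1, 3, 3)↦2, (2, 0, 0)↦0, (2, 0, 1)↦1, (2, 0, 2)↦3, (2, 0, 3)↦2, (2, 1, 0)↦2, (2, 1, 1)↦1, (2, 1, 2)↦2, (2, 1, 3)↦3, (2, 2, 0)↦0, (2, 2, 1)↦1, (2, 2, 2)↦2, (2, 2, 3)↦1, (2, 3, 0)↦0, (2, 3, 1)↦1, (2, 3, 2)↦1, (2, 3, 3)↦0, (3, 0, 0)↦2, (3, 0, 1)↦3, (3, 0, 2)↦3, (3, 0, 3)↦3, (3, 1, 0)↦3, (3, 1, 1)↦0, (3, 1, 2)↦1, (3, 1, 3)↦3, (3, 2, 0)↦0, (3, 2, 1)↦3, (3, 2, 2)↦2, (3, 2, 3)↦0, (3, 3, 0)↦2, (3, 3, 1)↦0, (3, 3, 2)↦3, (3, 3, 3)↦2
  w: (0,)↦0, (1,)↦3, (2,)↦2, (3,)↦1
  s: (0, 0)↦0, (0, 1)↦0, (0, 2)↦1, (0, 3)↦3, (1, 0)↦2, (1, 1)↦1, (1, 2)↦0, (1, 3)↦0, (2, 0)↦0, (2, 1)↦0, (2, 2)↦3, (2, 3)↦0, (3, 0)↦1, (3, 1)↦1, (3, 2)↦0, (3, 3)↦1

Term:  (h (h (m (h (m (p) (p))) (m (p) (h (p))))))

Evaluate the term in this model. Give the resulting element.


value = 3

  p = 3
  p = 3
  (m (p) (p)) = m(3, 3) = 3
  (h (m (p) (p))) = h(3,) = 3
  p = 3
  p = 3
  (h (p)) = h(3,) = 3
  (m (p) (h (p))) = m(3, 3) = 3
  (m (h (m (p) (p))) (m (p) (h (p)))) = m(3, 3) = 3
  (h (m (h (m (p) (p))) (m (p) (h (p))))) = h(3,) = 3
  (h (h (m (h (m (p) (p))) (m (p) (h (p)))))) = h(3,) = 3


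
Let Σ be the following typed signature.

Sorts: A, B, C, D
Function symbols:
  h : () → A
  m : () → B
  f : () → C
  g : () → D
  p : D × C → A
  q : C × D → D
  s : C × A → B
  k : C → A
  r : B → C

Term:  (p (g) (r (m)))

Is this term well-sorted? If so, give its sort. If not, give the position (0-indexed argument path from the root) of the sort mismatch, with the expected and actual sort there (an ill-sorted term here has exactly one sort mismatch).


  (g) : D
    (m) : B
  (r (m)) : C
(p (g) (r (m))) : A

well-sorted; sort = A


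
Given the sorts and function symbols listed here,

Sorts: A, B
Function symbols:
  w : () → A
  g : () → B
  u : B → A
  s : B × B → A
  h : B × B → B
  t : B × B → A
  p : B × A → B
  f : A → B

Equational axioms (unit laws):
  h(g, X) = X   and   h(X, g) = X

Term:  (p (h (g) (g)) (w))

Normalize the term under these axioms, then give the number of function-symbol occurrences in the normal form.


size = 3

1. (p (h (g) (g)) (w))  →  (p (g) (w))
normal form: (p (g) (w))


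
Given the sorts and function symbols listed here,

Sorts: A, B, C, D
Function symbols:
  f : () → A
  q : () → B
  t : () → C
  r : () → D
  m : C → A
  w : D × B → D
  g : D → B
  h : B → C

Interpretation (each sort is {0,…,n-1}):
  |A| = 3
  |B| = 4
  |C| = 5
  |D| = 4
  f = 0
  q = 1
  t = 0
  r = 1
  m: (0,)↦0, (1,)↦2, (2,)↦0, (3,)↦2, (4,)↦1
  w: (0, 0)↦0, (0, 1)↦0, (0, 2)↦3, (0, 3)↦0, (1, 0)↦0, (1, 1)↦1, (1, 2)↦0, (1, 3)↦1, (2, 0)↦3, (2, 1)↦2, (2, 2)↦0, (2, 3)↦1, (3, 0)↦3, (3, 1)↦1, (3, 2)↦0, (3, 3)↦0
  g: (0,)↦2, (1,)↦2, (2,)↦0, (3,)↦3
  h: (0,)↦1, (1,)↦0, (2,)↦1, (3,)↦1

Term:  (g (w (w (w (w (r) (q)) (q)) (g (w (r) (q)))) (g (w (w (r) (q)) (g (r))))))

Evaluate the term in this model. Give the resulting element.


value = 3

  r = 1
  q = 1
  (w (r) (q)) = w(1, 1) = 1
  q = 1
  (w (w (r) (q)) (q)) = w(1, 1) = 1
  r = 1
  q = 1
  (w (r) (q)) = w(1, 1) = 1
  (g (w (r) (q))) = g(1,) = 2
  (w (w (w (r) (q)) (q)) (g (w (r) (q)))) = w(1, 2) = 0
  r = 1
  q = 1
  (w (r) (q)) = w(1, 1) = 1
  r = 1
  (g (r)) = g(1,) = 2
  (w (w (r) (q)) (g (r))) = w(1, 2) = 0
  (g (w (w (r) (q)) (g (r)))) = g(0,) = 2
  (w (w (w (w (r) (q)) (q)) (g (w (r) (q)))) (g (w (w (r) (q)) (g (r))))) = w(0, 2) = 3
  (g (w (w (w (w (r) (q)) (q)) (g (w (r) (q)))) (g (w (w (r) (q)) (g (r)))))) = g(3,) = 3


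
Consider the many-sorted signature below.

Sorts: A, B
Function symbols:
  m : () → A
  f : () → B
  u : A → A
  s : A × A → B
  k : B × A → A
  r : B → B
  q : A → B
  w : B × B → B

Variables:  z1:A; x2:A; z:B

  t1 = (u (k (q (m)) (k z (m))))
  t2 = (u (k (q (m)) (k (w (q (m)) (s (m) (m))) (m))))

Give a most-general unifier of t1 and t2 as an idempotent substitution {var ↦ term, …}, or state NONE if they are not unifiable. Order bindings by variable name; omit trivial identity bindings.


{z ↦ (w (q (m)) (s (m) (m)))}


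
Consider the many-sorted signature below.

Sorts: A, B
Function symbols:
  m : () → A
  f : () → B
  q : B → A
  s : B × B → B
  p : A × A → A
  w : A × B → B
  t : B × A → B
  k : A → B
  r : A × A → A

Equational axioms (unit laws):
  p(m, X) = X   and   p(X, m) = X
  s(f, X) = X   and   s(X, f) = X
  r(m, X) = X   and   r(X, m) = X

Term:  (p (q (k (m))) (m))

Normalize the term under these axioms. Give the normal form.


1. (p (q (k (m))) (m))  →  (q (k (m)))

normal form = (q (k (m)))


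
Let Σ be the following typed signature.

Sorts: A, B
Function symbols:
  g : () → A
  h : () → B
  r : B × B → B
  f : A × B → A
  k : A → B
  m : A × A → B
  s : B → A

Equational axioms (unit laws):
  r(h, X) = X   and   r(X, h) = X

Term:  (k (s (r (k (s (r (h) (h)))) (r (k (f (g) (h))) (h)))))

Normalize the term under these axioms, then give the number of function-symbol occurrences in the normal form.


1. (k (s (r (k (s (r (h) (h)))) (r (k (f (g) (h))) (h)))))  →  (k (s (r (k (s (h))) (r (k (f (g) (h))) (h)))))
2. (k (s (r (k (s (h))) (r (k (f (g) (h))) (h)))))  →  (k (s (r (k (s (h))) (k (f (g) (h))))))
normal form: (k (s (r (k (s (h))) (k (f (g) (h))))))

size = 10


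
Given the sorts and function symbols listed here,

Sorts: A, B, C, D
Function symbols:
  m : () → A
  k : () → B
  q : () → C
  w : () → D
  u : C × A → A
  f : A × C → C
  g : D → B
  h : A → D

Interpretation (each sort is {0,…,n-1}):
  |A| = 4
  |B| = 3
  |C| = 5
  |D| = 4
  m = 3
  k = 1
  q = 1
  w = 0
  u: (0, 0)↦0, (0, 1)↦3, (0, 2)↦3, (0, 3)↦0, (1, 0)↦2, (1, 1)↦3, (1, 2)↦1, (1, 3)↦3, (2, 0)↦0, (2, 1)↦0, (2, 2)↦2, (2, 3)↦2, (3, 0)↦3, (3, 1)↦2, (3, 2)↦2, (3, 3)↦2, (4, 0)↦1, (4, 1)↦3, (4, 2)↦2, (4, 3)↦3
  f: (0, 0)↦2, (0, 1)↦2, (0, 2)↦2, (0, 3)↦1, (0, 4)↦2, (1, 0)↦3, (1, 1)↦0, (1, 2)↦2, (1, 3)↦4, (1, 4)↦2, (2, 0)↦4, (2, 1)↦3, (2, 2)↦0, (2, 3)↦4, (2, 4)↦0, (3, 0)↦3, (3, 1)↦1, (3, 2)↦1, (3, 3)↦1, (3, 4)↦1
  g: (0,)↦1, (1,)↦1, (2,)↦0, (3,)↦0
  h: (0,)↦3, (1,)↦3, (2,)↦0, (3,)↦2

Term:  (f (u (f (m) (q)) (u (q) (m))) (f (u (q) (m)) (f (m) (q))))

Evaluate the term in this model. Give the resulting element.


  m = 3
  q = 1
  (f (m) (q)) = f(3, 1) = 1
  q = 1
  m = 3
  (u (q) (m)) = u(1, 3) = 3
  (u (f (m) (q)) (u (q) (m))) = u(1, 3) = 3
  q = 1
  m = 3
  (u (q) (m)) = u(1, 3) = 3
  m = 3
  q = 1
  (f (m) (q)) = f(3, 1) = 1
  (f (u (q) (m)) (f (m) (q))) = f(3, 1) = 1
  (f (u (f (m) (q)) (u (q) (m))) (f (u (q) (m)) (f (m) (q)))) = f(3, 1) = 1

value = 1


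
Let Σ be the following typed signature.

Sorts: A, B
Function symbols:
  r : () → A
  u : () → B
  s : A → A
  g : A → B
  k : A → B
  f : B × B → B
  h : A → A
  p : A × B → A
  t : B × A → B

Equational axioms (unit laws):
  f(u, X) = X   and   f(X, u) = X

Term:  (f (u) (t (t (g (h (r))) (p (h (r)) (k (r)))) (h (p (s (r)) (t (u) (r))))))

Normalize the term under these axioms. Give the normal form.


1. (f (u) (t (t (g (h (r))) (p (h (r)) (k (r)))) (h (p (s (r)) (t (u) (r))))))  →  (t (t (g (h (r))) (p (h (r)) (k (r)))) (h (p (s (r)) (t (u) (r)))))

normal form = (t (t (g (h (r))) (p (h (r)) (k (r)))) (h (p (s (r)) (t (u) (r)))))


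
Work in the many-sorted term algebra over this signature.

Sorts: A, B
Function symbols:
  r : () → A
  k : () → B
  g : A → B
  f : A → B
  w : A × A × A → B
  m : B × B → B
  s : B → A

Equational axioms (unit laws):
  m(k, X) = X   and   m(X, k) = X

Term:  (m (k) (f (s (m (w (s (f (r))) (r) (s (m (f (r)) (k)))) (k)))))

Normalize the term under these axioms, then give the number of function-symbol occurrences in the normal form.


1. (m (k) (f (s (m (w (s (f (r))) (r) (s (m (f (r)) (k)))) (k)))))  →  (f (s (m (w (s (f (r))) (r) (s (m (f (r)) (k)))) (k))))
2. (f (s (m (w (s (f (r))) (r) (s (m (f (r)) (k)))) (k))))  →  (f (s (w (s (f (r))) (r) (s (m (f (r)) (k))))))
3. (f (s (w (s (f (r))) (r) (s (m (f (r)) (k))))))  →  (f (s (w (s (f (r))) (r) (s (f (r))))))
normal form: (f (s (w (s (f (r))) (r) (s (f (r))))))

size = 10


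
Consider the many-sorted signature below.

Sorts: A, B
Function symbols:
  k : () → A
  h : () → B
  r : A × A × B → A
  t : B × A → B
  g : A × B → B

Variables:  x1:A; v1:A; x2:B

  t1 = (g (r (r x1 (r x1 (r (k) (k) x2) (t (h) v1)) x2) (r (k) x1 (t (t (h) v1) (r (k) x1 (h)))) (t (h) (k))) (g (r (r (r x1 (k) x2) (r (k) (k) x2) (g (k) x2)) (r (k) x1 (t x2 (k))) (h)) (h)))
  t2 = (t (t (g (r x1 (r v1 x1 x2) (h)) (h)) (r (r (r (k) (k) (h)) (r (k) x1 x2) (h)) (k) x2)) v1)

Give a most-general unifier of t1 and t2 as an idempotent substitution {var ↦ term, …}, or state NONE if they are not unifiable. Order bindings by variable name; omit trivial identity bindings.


head clash or occurs-check failure — not unifiable

NONE (not unifiable)


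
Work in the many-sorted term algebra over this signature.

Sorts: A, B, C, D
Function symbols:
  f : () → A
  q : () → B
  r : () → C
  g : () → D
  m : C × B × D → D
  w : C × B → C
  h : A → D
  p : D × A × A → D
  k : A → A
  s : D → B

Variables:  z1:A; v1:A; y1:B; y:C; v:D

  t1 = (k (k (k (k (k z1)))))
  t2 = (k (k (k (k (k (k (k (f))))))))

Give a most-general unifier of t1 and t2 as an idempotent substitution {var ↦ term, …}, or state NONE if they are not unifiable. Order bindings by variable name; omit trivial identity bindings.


{z1 ↦ (k (k (f)))}


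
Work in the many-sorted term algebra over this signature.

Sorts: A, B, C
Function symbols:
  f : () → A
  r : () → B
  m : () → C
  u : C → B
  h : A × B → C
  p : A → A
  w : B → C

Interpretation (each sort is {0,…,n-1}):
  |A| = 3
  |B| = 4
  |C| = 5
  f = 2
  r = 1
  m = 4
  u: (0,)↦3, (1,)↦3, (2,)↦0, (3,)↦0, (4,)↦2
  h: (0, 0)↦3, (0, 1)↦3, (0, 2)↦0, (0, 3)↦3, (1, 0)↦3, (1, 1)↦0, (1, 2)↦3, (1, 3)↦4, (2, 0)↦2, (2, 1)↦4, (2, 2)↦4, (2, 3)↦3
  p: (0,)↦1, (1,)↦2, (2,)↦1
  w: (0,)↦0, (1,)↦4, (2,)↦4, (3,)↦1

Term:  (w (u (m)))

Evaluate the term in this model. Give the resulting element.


value = 4

  m = 4
  (u (m)) = u(4,) = 2
  (w (u (m))) = w(2,) = 4


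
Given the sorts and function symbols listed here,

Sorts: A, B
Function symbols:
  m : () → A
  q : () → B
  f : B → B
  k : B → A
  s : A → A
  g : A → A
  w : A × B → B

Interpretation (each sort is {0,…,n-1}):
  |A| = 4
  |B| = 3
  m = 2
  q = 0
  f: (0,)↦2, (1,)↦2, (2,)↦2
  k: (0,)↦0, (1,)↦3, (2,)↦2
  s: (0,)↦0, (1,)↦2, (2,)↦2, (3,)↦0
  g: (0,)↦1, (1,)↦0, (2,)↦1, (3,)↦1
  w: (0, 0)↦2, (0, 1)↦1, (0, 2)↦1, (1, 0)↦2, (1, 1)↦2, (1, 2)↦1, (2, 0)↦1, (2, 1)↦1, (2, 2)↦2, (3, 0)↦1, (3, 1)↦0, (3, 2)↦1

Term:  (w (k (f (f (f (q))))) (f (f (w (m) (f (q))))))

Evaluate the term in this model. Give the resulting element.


  q = 0
  (f (q)) = f(0,) = 2
  (f (f (q))) = f(2,) = 2
  (f (f (f (q)))) = f(2,) = 2
  (k (f (f (f (q))))) = k(2,) = 2
  m = 2
  q = 0
  (f (q)) = f(0,) = 2
  (w (m) (f (q))) = w(2, 2) = 2
  (f (w (m) (f (q)))) = f(2,) = 2
  (f (f (w (m) (f (q))))) = f(2,) = 2
  (w (k (f (f (f (q))))) (f (f (w (m) (f (q)))))) = w(2, 2) = 2

value = 2


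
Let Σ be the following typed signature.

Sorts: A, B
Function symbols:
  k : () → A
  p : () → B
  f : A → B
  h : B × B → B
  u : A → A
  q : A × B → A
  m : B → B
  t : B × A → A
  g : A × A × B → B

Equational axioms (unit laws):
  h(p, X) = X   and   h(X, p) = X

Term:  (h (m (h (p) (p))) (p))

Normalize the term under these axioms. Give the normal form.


1. (h (m (h (p) (p))) (p))  →  (m (h (p) (p)))
2. (m (h (p) (p)))  →  (m (p))

normal form = (m (p))


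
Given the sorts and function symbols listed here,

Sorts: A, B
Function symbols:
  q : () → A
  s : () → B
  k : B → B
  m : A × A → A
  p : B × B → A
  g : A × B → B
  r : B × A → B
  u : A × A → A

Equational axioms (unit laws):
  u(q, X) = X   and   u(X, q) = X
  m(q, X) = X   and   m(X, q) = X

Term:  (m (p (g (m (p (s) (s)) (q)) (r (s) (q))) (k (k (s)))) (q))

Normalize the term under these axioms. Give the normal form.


1. (m (p (g (m (p (s) (s)) (q)) (r (s) (q))) (k (k (s)))) (q))  →  (p (g (m (p (s) (s)) (q)) (r (s) (q))) (k (k (s))))
2. (p (g (m (p (s) (s)) (q)) (r (s) (q))) (k (k (s))))  →  (p (g (p (s) (s)) (r (s) (q))) (k (k (s))))

normal form = (p (g (p (s) (s)) (r (s) (q))) (k (k (s))))


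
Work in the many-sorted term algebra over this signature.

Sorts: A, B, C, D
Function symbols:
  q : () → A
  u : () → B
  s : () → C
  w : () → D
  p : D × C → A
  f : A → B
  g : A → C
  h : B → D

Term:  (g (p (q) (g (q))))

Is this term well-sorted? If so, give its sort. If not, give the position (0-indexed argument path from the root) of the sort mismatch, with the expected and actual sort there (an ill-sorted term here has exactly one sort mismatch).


ill-sorted at position [0, 0]: expected D, got A

    (q) : A
      (q) : A
    (g (q)) : C
  (p (q) (g (q))) : ✗ arg 0 at [0, 0] has sort A, expected D


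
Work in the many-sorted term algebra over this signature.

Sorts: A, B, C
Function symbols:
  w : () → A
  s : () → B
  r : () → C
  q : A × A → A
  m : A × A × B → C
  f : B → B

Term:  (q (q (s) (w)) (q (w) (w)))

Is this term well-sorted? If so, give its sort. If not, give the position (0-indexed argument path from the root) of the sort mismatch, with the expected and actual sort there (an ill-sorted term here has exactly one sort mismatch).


    (s) : B
    (w) : A
  (q (s) (w)) : ✗ arg 0 at [0, 0] has sort B, expected A
    (w) : A
    (w) : A
  (q (w) (w)) : A

ill-sorted at position [0, 0]: expected A, got B


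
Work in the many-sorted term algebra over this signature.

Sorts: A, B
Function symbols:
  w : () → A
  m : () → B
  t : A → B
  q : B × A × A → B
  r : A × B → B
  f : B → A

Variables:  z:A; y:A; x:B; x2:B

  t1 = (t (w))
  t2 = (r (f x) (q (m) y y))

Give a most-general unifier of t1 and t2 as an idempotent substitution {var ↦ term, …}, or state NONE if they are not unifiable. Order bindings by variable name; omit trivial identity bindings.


NONE (not unifiable)

head clash or occurs-check failure — not unifiable


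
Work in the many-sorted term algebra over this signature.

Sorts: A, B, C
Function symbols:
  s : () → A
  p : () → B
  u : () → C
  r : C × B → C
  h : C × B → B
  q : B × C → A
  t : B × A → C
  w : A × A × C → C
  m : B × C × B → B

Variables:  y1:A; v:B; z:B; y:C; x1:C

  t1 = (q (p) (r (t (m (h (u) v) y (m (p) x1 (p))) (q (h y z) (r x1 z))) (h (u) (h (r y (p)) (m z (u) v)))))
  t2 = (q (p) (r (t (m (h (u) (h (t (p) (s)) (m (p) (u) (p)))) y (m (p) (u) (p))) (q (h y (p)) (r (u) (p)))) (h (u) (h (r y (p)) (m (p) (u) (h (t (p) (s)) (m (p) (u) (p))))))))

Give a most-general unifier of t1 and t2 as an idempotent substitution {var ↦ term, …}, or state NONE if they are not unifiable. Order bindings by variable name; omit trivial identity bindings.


{v ↦ (h (t (p) (s)) (m (p) (u) (p))), x1 ↦ (u), z ↦ (p)}


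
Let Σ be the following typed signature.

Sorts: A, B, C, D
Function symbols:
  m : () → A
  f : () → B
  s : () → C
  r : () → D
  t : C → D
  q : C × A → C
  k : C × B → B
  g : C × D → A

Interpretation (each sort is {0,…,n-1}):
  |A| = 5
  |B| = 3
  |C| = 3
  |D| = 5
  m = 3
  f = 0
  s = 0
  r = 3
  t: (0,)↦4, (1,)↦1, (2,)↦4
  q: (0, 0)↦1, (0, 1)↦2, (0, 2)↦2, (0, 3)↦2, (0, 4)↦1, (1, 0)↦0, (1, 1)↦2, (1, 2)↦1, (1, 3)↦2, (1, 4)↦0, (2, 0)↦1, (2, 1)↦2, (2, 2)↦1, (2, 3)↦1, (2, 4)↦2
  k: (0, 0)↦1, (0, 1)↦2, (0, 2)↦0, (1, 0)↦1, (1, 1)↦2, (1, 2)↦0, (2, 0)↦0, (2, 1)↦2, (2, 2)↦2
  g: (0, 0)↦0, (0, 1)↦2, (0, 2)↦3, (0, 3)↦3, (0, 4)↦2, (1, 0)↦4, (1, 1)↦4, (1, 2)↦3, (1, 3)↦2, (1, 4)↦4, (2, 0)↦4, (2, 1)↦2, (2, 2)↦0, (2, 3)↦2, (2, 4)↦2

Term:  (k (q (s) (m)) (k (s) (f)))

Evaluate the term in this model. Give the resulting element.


value = 2

  s = 0
  m = 3
  (q (s) (m)) = q(0, 3) = 2
  s = 0
  f = 0
  (k (s) (f)) = k(0, 0) = 1
  (k (q (s) (m)) (k (s) (f))) = k(2, 1) = 2


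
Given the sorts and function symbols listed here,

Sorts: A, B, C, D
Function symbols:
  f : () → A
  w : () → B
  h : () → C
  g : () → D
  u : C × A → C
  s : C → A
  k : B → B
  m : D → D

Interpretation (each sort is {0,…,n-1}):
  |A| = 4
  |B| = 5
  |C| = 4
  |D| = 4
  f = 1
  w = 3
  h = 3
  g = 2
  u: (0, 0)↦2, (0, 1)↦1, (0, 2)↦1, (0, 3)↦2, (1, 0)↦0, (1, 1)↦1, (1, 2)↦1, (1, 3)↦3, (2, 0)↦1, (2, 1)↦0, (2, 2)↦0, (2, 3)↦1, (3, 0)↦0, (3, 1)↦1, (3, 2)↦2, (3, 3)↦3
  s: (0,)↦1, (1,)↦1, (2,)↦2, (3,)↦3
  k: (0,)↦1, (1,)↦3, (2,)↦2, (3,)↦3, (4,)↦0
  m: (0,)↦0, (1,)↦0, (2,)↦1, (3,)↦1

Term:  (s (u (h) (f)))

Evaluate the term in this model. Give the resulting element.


  h = 3
  f = 1
  (u (h) (f)) = u(3, 1) = 1
  (s (u (h) (f))) = s(1,) = 1

value = 1


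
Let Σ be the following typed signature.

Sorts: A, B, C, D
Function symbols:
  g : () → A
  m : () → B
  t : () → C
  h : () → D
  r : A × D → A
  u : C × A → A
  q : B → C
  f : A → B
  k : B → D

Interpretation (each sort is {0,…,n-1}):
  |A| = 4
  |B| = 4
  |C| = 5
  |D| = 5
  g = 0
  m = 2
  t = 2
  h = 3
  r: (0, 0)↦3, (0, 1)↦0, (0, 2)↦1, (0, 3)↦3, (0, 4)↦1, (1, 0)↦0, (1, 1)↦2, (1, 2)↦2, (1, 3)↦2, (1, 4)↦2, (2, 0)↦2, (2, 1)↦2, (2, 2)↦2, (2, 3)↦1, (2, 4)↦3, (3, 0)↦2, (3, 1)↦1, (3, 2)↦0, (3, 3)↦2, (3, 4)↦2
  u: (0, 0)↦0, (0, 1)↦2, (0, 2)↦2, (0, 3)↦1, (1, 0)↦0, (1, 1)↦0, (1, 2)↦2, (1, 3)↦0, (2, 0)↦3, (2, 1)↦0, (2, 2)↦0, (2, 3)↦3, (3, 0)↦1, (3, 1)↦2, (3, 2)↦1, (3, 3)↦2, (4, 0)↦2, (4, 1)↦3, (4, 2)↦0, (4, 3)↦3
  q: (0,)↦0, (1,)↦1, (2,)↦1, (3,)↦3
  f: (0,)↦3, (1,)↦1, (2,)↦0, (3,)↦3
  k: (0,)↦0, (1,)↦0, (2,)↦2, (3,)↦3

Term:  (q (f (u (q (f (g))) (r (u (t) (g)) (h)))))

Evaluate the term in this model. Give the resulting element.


value = 1

  g = 0
  (f (g)) = f(0,) = 3
  (q (f (g))) = q(3,) = 3
  t = 2
  g = 0
  (u (t) (g)) = u(2, 0) = 3
  h = 3
  (r (u (t) (g)) (h)) = r(3, 3) = 2
  (u (q (f (g))) (r (u (t) (g)) (h))) = u(3, 2) = 1
  (f (u (q (f (g))) (r (u (t) (g)) (h)))) = f(1,) = 1
  (q (f (u (q (f (g))) (r (u (t) (g)) (h))))) = q(1,) = 1


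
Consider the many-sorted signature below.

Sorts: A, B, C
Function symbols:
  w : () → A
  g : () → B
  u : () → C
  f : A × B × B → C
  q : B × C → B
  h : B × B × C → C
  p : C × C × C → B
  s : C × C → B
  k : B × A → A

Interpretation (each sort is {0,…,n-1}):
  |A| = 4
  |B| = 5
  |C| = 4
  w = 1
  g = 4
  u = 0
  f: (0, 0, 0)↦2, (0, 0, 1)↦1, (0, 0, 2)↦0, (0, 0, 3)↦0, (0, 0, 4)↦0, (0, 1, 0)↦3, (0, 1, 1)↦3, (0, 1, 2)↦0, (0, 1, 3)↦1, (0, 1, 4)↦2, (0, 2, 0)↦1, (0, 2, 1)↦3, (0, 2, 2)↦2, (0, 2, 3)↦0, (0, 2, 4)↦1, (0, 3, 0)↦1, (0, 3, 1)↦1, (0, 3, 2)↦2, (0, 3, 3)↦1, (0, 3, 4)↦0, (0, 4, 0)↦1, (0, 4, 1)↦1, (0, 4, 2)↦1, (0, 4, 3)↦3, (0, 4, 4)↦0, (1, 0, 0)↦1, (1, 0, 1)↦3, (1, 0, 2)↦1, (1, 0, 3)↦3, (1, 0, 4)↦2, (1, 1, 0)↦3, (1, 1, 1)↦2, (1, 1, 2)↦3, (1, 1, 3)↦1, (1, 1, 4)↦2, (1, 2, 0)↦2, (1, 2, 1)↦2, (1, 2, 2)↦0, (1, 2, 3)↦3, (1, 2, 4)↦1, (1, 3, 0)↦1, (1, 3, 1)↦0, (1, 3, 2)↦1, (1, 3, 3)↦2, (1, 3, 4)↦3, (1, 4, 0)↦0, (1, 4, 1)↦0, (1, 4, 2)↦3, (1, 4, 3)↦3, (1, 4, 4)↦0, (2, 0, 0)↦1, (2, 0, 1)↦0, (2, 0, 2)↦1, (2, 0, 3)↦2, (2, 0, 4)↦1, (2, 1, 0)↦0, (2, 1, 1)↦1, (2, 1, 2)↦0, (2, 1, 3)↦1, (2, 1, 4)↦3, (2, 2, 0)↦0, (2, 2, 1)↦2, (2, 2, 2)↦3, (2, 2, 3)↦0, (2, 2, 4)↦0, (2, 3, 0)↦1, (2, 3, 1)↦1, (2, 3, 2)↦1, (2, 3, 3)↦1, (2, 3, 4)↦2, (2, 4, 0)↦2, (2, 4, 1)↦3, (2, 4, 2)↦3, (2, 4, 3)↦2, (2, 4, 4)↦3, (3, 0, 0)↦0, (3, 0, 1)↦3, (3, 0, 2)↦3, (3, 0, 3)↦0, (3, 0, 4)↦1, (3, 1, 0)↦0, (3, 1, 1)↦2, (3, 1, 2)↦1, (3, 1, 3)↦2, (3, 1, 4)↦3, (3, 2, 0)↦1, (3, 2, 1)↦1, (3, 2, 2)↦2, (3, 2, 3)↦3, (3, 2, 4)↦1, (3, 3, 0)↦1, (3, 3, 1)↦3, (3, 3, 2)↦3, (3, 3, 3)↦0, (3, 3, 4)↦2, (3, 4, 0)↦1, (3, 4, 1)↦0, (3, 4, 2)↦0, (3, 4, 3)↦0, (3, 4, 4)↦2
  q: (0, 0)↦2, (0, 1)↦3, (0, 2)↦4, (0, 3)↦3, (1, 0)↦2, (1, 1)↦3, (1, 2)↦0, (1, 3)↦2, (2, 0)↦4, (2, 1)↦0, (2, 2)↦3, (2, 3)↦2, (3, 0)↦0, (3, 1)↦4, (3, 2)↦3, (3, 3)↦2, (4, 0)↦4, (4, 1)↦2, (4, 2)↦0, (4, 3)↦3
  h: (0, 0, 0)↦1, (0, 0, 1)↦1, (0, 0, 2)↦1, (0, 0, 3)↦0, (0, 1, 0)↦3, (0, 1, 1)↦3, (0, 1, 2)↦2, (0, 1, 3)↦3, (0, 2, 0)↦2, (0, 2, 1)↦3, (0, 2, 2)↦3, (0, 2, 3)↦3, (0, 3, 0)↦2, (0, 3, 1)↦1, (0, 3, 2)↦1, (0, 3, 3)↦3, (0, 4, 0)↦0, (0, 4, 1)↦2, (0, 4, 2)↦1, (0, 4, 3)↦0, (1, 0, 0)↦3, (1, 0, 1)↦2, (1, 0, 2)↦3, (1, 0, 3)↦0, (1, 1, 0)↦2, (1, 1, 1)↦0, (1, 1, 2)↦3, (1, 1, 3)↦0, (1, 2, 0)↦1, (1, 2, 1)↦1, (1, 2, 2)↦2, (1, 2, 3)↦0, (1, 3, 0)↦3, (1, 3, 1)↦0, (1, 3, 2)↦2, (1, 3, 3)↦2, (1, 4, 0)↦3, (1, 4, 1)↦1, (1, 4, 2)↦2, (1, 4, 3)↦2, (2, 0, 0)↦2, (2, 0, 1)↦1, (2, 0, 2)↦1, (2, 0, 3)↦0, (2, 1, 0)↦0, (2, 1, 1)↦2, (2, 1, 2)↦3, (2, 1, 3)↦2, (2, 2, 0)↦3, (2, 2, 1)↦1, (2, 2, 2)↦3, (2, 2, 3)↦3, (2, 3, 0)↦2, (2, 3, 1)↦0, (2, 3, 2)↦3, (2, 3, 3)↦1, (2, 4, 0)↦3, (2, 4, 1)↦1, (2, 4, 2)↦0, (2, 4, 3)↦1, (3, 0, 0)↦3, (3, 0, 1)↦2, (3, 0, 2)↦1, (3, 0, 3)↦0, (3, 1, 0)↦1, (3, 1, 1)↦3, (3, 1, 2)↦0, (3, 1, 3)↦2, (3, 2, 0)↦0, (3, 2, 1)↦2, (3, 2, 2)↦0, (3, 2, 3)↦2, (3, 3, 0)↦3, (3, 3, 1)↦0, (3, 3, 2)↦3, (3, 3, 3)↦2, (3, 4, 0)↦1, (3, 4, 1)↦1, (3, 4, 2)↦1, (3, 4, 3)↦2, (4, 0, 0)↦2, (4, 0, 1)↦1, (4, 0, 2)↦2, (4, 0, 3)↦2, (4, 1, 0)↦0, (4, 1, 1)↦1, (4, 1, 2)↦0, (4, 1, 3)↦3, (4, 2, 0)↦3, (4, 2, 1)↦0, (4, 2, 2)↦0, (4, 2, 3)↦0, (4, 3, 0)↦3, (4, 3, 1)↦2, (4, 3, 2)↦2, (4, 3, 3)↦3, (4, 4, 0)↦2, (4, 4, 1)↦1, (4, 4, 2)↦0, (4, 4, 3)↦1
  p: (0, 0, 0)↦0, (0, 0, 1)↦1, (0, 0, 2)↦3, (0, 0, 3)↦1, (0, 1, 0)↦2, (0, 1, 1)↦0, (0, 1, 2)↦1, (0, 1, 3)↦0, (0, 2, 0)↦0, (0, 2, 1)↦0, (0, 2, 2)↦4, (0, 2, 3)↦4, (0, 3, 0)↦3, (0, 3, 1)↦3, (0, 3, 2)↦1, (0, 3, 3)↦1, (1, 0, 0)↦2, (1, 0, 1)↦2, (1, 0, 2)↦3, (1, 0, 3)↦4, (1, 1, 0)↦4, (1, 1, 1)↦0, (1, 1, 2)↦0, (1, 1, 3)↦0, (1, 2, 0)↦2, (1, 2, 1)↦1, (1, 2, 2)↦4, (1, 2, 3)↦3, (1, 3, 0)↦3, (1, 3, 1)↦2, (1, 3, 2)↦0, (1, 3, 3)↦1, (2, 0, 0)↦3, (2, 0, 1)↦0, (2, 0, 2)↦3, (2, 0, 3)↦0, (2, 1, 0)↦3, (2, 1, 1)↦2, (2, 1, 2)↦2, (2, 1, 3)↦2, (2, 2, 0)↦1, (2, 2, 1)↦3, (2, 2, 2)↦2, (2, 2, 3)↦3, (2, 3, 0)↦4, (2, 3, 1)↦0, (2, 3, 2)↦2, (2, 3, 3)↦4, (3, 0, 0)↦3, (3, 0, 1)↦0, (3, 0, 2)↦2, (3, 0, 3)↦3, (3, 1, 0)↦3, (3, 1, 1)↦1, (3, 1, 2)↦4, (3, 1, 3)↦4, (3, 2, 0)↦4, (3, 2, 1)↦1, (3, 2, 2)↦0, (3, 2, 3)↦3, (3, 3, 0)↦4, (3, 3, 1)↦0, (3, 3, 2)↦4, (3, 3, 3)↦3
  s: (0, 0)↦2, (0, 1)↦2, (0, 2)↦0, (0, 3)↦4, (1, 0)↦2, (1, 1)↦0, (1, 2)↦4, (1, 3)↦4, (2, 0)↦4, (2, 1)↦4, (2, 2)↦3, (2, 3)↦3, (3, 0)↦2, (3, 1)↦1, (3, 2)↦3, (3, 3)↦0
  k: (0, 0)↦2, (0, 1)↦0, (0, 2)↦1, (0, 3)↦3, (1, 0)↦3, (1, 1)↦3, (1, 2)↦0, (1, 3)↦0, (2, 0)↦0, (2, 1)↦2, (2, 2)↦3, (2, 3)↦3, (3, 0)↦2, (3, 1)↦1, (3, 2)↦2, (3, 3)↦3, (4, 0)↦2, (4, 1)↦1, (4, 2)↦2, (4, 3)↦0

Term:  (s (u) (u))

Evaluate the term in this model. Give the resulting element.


  u = 0
  u = 0
  (s (u) (u)) = s(0, 0) = 2

value = 2


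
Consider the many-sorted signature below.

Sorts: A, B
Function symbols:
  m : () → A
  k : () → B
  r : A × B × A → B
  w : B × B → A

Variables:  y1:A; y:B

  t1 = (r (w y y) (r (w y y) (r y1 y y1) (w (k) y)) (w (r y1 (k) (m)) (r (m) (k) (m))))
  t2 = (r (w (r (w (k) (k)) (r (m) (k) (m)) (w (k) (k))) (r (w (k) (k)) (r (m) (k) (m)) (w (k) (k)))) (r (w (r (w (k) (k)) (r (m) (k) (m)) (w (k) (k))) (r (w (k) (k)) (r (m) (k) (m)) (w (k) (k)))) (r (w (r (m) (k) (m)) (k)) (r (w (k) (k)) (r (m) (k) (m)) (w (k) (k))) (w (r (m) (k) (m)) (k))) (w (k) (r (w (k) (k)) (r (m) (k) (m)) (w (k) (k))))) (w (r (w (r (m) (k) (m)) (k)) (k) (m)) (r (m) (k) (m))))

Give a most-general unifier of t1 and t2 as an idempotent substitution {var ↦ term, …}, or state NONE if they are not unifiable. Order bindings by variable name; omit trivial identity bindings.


{y ↦ (r (w (k) (k)) (r (m) (k) (m)) (w (k) (k))), y1 ↦ (w (r (m) (k) (m)) (k))}


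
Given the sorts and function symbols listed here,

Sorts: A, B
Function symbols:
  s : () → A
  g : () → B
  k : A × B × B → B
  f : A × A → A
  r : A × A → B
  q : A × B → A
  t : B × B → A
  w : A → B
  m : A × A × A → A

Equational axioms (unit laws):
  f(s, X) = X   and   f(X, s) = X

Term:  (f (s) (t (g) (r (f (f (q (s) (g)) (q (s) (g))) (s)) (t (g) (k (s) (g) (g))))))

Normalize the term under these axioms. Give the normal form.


normal form = (t (g) (r (f (q (s) (g)) (q (s) (g))) (t (g) (k (s) (g) (g)))))

1. (f (s) (t (g) (r (f (f (q (s) (g)) (q (s) (g))) (s)) (t (g) (k (s) (g) (g))))))  →  (t (g) (r (f (f (q (s) (g)) (q (s) (g))) (s)) (t (g) (k (s) (g) (g)))))
2. (t (g) (r (f (f (q (s) (g)) (q (s) (g))) (s)) (t (g) (k (s) (g) (g)))))  →  (t (g) (r (f (q (s) (g)) (q (s) (g))) (t (g) (k (s) (g) (g)))))


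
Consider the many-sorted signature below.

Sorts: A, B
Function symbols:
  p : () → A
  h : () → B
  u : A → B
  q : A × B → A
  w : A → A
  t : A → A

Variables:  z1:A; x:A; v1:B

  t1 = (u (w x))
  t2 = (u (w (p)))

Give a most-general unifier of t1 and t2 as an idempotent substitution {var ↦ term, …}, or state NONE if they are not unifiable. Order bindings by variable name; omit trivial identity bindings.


{x ↦ (p)}


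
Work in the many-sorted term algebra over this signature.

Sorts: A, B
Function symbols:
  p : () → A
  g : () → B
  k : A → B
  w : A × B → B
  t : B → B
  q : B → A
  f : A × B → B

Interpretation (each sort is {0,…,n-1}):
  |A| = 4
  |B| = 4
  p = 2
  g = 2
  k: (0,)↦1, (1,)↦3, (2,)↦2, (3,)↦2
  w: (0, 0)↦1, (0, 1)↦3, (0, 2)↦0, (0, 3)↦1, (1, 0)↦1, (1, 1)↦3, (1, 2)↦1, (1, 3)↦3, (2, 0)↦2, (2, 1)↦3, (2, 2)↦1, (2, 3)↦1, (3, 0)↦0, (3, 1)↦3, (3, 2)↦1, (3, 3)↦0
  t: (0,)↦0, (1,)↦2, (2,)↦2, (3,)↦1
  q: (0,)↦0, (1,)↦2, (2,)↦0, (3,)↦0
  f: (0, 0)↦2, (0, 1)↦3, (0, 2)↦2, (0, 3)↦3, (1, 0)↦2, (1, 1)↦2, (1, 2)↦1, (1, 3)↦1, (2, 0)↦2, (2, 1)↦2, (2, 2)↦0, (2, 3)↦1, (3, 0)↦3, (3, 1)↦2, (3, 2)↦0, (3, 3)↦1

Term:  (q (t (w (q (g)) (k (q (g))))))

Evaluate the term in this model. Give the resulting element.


value = 2

  g = 2
  (q (g)) = q(2,) = 0
  g = 2
  (q (g)) = q(2,) = 0
  (k (q (g))) = k(0,) = 1
  (w (q (g)) (k (q (g)))) = w(0, 1) = 3
  (t (w (q (g)) (k (q (g))))) = t(3,) = 1
  (q (t (w (q (g)) (k (q (g)))))) = q(1,) = 2


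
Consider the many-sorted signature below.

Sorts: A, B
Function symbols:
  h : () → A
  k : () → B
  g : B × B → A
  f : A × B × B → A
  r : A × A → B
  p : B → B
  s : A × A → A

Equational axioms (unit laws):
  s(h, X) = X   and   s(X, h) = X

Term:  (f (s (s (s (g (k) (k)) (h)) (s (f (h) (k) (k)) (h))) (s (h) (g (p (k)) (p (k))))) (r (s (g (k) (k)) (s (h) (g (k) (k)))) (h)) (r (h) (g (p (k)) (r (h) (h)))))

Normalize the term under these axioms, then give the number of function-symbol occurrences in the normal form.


size = 32

1. (f (s (s (s (g (k) (k)) (h)) (s (f (h) (k) (k)) (h))) (s (h) (g (p (k)) (p (k))))) (r (s (g (k) (k)) (s (h) (g (k) (k)))) (h)) (r (h) (g (p (k)) (r (h) (h)))))  →  (f (s (s (g (k) (k)) (s (f (h) (k) (k)) (h))) (s (h) (g (p (k)) (p (k))))) (r (s (g (k) (k)) (s (h) (g (k) (k)))) (h)) (r (h) (g (p (k)) (r (h) (h)))))
2. (f (s (s (g (k) (k)) (s (f (h) (k) (k)) (h))) (s (h) (g (p (k)) (p (k))))) (r (s (g (k) (k)) (s (h) (g (k) (k)))) (h)) (r (h) (g (p (k)) (r (h) (h)))))  →  (f (s (s (g (k) (k)) (f (h) (k) (k))) (s (h) (g (p (k)) (p (k))))) (r (s (g (k) (k)) (s (h) (g (k) (k)))) (h)) (r (h) (g (p (k)) (r (h) (h)))))
3. (f (s (s (g (k) (k)) (f (h) (k) (k))) (s (h) (g (p (k)) (p (k))))) (r (s (g (k) (k)) (s (h) (g (k) (k)))) (h)) (r (h) (g (p (k)) (r (h) (h)))))  →  (f (s (s (g (k) (k)) (f (h) (k) (k))) (g (p (k)) (p (k)))) (r (s (g (k) (k)) (s (h) (g (k) (k)))) (h)) (r (h) (g (p (k)) (r (h) (h)))))
4. (f (s (s (g (k) (k)) (f (h) (k) (k))) (g (p (k)) (p (k)))) (r (s (g (k) (k)) (s (h) (g (k) (k)))) (h)) (r (h) (g (p (k)) (r (h) (h)))))  →  (f (s (s (g (k) (k)) (f (h) (k) (k))) (g (p (k)) (p (k)))) (r (s (g (k) (k)) (g (k) (k))) (h)) (r (h) (g (p (k)) (r (h) (h)))))
normal form: (f (s (s (g (k) (k)) (f (h) (k) (k))) (g (p (k)) (p (k)))) (r (s (g (k) (k)) (g (k) (k))) (h)) (r (h) (g (p (k)) (r (h) (h)))))


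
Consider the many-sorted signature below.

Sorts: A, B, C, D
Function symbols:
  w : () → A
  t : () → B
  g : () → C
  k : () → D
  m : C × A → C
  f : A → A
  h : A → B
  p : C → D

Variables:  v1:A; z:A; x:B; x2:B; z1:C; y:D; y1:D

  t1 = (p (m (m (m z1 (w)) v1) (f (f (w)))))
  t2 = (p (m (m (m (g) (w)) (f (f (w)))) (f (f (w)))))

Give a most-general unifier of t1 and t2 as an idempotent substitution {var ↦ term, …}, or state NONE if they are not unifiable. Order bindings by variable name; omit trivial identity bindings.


{v1 ↦ (f (f (w))), z1 ↦ (g)}


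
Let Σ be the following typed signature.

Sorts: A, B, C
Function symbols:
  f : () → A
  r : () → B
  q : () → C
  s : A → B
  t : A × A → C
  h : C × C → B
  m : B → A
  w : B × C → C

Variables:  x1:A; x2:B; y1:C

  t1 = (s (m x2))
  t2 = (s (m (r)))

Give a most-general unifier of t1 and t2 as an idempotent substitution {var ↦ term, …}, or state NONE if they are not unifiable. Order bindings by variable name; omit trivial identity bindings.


{x2 ↦ (r)}


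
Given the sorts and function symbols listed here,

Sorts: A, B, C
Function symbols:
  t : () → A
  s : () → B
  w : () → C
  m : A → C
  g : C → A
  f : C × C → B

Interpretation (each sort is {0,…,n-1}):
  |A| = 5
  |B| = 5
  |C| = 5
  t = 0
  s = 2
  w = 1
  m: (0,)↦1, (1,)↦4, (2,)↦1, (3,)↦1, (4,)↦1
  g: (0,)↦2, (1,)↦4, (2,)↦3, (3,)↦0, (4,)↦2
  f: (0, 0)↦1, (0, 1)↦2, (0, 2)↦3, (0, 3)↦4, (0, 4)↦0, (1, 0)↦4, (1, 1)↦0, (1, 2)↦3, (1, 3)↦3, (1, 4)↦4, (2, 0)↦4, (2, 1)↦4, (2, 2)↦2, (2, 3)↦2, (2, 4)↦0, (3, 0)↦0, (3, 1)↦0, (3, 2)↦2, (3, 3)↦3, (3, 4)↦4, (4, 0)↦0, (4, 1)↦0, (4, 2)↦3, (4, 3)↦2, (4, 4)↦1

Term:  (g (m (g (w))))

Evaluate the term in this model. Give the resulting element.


  w = 1
  (g (w)) = g(1,) = 4
  (m (g (w))) = m(4,) = 1
  (g (m (g (w)))) = g(1,) = 4

value = 4


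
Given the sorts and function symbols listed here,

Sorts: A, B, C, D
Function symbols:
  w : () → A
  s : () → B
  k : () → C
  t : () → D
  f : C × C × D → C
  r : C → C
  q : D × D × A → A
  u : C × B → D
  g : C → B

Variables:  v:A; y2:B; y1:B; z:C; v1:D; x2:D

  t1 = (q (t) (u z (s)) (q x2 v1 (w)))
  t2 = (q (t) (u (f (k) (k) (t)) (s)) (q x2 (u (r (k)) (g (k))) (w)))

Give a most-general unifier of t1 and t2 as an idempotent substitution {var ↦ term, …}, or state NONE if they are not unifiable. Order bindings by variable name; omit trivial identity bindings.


{v1 ↦ (u (r (k)) (g (k))), z ↦ (f (k) (k) (t))}


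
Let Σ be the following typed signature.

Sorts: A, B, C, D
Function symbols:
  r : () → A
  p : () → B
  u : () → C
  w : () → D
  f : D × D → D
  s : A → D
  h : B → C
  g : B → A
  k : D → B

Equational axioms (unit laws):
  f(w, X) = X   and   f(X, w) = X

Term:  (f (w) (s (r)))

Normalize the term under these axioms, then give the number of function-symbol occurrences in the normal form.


size = 2

1. (f (w) (s (r)))  →  (s (r))
normal form: (s (r))


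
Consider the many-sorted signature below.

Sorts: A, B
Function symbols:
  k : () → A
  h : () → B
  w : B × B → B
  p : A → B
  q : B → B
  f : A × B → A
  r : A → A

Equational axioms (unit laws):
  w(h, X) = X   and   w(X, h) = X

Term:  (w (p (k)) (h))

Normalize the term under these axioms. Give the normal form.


normal form = (p (k))

1. (w (p (k)) (h))  →  (p (k))


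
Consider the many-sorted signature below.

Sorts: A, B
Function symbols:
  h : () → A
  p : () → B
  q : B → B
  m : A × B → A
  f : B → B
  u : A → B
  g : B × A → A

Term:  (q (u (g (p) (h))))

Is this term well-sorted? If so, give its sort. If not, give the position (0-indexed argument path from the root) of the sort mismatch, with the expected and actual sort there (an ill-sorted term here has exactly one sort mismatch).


well-sorted; sort = B

      (p) : B
      (h) : A
    (g (p) (h)) : A
  (u (g (p) (h))) : B
(q (u (g (p) (h)))) : B


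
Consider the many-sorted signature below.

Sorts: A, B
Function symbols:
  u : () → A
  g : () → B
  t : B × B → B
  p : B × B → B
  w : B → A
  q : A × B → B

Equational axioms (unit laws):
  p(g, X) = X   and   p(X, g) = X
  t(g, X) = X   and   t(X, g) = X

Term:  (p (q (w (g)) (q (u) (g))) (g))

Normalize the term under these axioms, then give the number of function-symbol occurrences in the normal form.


1. (p (q (w (g)) (q (u) (g))) (g))  →  (q (w (g)) (q (u) (g)))
normal form: (q (w (g)) (q (u) (g)))

size = 6


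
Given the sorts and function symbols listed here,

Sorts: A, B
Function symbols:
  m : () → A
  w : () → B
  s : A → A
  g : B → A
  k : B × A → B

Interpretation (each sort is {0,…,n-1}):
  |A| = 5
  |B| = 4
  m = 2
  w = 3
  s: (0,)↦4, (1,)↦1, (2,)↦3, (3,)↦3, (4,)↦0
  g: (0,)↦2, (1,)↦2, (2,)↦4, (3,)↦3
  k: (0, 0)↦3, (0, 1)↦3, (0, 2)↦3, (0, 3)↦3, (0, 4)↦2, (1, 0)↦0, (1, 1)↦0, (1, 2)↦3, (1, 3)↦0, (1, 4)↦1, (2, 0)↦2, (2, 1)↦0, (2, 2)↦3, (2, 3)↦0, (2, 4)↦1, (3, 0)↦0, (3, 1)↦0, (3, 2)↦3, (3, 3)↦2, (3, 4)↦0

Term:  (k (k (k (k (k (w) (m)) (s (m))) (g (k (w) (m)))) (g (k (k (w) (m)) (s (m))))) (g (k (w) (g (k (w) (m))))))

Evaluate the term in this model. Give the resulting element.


  w = 3
  m = 2
  (k (w) (m)) = k(3, 2) = 3
  m = 2
  (s (m)) = s(2,) = 3
  (k (k (w) (m)) (s (m))) = k(3, 3) = 2
  w = 3
  m = 2
  (k (w) (m)) = k(3, 2) = 3
  (g (k (w) (m))) = g(3,) = 3
  (k (k (k (w) (m)) (s (m))) (g (k (w) (m)))) = k(2, 3) = 0
  w = 3
  m = 2
  (k (w) (m)) = k(3, 2) = 3
  m = 2
  (s (m)) = s(2,) = 3
  (k (k (w) (m)) (s (m))) = k(3, 3) = 2
  (g (k (k (w) (m)) (s (m)))) = g(2,) = 4
  (k (k (k (k (w) (m)) (s (m))) (g (k (w) (m)))) (g (k (k (w) (m)) (s (m))))) = k(0, 4) = 2
  w = 3
  w = 3
  m = 2
  (k (w) (m)) = k(3, 2) = 3
  (g (k (w) (m))) = g(3,) = 3
  (k (w) (g (k (w) (m)))) = k(3, 3) = 2
  (g (k (w) (g (k (w) (m))))) = g(2,) = 4
  (k (k (k (k (k (w) (m)) (s (m))) (g (k (w) (m)))) (g (k (k (w) (m)) (s (m))))) (g (k (w) (g (k (w) (m)))))) = k(2, 4) = 1

value = 1


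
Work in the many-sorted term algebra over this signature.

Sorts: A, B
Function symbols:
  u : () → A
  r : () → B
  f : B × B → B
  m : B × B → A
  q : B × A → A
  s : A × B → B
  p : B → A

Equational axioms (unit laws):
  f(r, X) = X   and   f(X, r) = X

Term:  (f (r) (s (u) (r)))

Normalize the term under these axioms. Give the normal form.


normal form = (s (u) (r))

1. (f (r) (s (u) (r)))  →  (s (u) (r))


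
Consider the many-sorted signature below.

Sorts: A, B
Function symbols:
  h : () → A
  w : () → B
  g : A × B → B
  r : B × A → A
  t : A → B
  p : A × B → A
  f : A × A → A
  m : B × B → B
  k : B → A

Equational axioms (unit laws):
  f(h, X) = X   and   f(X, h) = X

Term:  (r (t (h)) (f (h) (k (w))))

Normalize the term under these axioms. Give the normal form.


1. (r (t (h)) (f (h) (k (w))))  →  (r (t (h)) (k (w)))

normal form = (r (t (h)) (k (w)))


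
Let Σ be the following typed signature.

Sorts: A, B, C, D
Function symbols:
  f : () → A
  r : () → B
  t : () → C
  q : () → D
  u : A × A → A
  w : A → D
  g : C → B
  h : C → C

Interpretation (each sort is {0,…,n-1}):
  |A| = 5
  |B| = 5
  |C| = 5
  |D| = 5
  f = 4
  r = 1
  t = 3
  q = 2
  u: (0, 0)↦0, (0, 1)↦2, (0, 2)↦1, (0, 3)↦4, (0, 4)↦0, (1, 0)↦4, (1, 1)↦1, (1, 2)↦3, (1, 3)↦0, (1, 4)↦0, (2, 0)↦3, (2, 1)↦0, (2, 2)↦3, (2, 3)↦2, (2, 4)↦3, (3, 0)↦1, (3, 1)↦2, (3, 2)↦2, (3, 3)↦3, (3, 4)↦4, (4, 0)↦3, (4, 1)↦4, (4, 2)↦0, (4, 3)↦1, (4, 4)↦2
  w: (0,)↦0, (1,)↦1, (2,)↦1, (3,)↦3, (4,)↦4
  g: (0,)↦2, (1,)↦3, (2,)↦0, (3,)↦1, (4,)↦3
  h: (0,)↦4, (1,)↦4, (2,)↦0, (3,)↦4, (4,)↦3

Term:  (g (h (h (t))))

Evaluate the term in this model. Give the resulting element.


  t = 3
  (h (t)) = h(3,) = 4
  (h (h (t))) = h(4,) = 3
  (g (h (h (t)))) = g(3,) = 1

value = 1


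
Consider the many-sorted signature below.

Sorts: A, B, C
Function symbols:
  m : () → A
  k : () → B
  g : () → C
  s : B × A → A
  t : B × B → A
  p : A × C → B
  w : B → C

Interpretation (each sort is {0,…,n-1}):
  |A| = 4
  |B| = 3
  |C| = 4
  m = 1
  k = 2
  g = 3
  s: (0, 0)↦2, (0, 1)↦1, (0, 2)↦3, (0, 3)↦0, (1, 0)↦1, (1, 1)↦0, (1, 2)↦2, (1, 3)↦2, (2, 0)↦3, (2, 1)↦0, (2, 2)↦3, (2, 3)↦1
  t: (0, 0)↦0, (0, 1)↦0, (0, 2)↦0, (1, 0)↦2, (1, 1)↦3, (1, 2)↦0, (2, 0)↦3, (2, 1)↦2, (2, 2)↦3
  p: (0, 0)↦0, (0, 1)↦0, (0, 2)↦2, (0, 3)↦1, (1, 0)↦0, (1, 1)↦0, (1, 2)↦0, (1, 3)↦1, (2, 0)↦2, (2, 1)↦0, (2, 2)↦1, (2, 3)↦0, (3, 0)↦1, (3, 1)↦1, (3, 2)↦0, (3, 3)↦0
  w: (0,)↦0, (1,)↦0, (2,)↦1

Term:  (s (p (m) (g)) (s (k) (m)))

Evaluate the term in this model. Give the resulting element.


  m = 1
  g = 3
  (p (m) (g)) = p(1, 3) = 1
  k = 2
  m = 1
  (s (k) (m)) = s(2, 1) = 0
  (s (p (m) (g)) (s (k) (m))) = s(1, 0) = 1

value = 1
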